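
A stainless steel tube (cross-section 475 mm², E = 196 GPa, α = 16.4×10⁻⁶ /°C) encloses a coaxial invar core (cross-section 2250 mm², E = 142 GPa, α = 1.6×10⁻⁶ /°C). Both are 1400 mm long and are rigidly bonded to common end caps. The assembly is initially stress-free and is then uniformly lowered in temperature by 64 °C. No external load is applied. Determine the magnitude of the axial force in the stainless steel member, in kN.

Both members must finish at the same length. With the larger α, the stainless steel tends to over-contract; the plates restrain it, putting the stainless steel in tension and the invar in compression. With no external load the two internal forces are equal and opposite, magnitude P.
Equating the net (thermal + elastic) strains gives |α₁ − α₂|·ΔT = P·[1/(A₁E₁) + 1/(A₂E₂)].
|α₁ − α₂|·ΔT = 14.8×10⁻⁶ × 64 = 0.0009472.
1/(A₁E₁) + 1/(A₂E₂) = 1/(475×196×10³) + 1/(2250×142×10³) = 1.387×10⁻⁸ N⁻¹.
So P = 0.0009472 / 1.387×10⁻⁸ = 68.29 kN.

P ≈ 68.3 kN (tensile in the stainless steel)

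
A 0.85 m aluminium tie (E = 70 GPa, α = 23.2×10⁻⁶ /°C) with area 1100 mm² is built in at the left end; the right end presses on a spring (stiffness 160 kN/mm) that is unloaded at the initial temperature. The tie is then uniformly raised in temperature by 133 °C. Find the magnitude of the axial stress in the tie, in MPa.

σ ≈ 138 MPa (compressive)

If the spring were absent the tie would lengthen by αΔT L = 23.2×10⁻⁶ × 133 × 850 = 2.623 mm.
Let P be the compressive force at the spring. The tie shortens elastically by PL/(AE) and the spring compresses by P/k; together these equal δ_free.
P [ L/(AE) + 1/k ] = δ_free → P [ 850/(1100×70×10³) + 1/(160×10³) ] = 2.623.
P = 2.623 / 1.729×10⁻⁵ = 151700 N.
σ = P/A = 151700/1100 = 137.9 MPa.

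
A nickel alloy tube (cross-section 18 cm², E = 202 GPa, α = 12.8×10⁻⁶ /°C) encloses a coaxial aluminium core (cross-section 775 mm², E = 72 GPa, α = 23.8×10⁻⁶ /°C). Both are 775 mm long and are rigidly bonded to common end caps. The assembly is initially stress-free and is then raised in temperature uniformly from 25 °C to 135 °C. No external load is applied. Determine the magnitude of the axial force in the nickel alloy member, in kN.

Equilibrium of a rigid end plate with no external load gives equal and opposite internal forces ±P in the two members. Since α_{aluminium} > α_{nickel alloy}, heating drives the aluminium into compression and the nickel alloy into tension.
Compatibility of the two members (thermal + elastic change equal): (α₁ − α₂)ΔT = P·[1/(A₁E₁) + 1/(A₂E₂)].
|α₁ − α₂|·ΔT = 11×10⁻⁶ × 110 = 0.00121.
1/(A₁E₁) + 1/(A₂E₂) = 1/(1800×202×10³) + 1/(775×72×10³) = 2.067×10⁻⁸ N⁻¹.
P = 0.00121 / 2.067×10⁻⁸ = 58530 N = 58.53 kN.

P ≈ 58.5 kN (tensile in the nickel alloy)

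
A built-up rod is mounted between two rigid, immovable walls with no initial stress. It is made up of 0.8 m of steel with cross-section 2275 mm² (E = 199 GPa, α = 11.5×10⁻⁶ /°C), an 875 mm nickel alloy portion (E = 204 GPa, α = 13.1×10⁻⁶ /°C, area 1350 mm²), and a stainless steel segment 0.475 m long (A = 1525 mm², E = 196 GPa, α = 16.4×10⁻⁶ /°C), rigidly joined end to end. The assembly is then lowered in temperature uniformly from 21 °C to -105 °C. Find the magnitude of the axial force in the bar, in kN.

P ≈ 549 kN (tensile)

With the walls removed the bar would change length by δ_free = Σ αᵢΔT Lᵢ = 11.5×10⁻⁶×126×800 + 13.1×10⁻⁶×126×875 + 16.4×10⁻⁶×126×475 = 3.585 mm.
Since the ends are fixed, an axial force P builds up, equal in every segment, with P · Σ Lᵢ/(AᵢEᵢ) = δ_free.
The series flexibility is Σ Lᵢ/(AᵢEᵢ) = 800/(2275×199×10³) + 875/(1350×204×10³) + 475/(1525×196×10³) = 6.533×10⁻⁶ mm/N.
So P = 3.585 / 6.533×10⁻⁶ = 548.7 kN, tensile.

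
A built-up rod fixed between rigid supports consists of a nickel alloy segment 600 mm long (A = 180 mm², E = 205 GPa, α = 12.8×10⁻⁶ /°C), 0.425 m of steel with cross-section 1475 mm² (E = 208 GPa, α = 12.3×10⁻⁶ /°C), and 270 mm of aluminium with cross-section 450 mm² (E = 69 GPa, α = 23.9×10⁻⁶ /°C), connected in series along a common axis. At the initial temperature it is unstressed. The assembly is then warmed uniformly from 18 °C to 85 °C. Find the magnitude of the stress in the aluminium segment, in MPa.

σ ≈ 109 MPa (compressive)

With the walls removed the bar would change length by δ_free = Σ αᵢΔT Lᵢ = 12.8×10⁻⁶×67×600 + 12.3×10⁻⁶×67×425 + 23.9×10⁻⁶×67×270 = 1.297 mm.
The rigid supports impose zero overall length change; the single axial force P common to all segments must satisfy P Σ Lᵢ/(AᵢEᵢ) = δ_free.
Σ Lᵢ/(AᵢEᵢ) = 600/(180×205×10³) + 425/(1475×208×10³) + 270/(450×69×10³) = 2.634×10⁻⁵ mm/N.
Hence P = δ_free / Σ(L/AE) = 1.297/2.634×10⁻⁵ = 49.24 kN (compressive).
σ_{aluminium} = P / A = 49240 / 450 = 109.4 MPa.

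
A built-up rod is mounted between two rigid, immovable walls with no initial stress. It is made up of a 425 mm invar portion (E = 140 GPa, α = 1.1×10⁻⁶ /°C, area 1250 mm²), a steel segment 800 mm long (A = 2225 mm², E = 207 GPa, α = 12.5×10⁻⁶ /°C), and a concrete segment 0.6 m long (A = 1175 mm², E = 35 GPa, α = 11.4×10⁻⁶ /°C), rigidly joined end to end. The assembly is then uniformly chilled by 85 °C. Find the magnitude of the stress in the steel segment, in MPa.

With the walls removed the bar would change length by δ_free = Σ αᵢΔT Lᵢ = 1.1×10⁻⁶×85×425 + 12.5×10⁻⁶×85×800 + 11.4×10⁻⁶×85×600 = 1.471 mm.
The rigid supports impose zero overall length change; the single axial force P common to all segments must satisfy P Σ Lᵢ/(AᵢEᵢ) = δ_free.
The series flexibility is Σ Lᵢ/(AᵢEᵢ) = 425/(1250×140×10³) + 800/(2225×207×10³) + 600/(1175×35×10³) = 1.876×10⁻⁵ mm/N.
So P = 1.471 / 1.876×10⁻⁵ = 78.44 kN, tensile.
σ_{steel} = P / A = 78440 / 2225 = 35.25 MPa.

σ ≈ 35.3 MPa (tensile)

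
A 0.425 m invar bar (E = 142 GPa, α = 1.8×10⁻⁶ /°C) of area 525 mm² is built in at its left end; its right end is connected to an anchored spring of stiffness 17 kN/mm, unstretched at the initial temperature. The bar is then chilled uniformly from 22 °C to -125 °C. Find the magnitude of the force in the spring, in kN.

If the spring were absent the bar would shorten by αΔT L = 1.8×10⁻⁶ × 147 × 425 = 0.1125 mm.
Let P be the tensile force in the spring. The bar extends elastically by PL/(AE) and the spring stretches by P/k; together these equal δ_free.
So P = δ_free / [L/(AE) + 1/k] = 0.1125 / [ 425/(525×142×10³) + 1/(17×10³) ].
P = 0.1125 / 6.452×10⁻⁵ = 1743 N.

P ≈ 1.74 kN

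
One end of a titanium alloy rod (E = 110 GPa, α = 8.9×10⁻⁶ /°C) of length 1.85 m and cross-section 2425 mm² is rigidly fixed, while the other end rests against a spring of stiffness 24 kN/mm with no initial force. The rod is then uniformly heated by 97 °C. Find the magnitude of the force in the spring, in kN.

If the spring were absent the rod would lengthen by αΔT L = 8.9×10⁻⁶ × 97 × 1850 = 1.597 mm.
Let P be the compressive force at the spring. The rod shortens elastically by PL/(AE) and the spring compresses by P/k; together these equal δ_free.
So P = δ_free / [L/(AE) + 1/k] = 1.597 / [ 1850/(2425×110×10³) + 1/(24×10³) ].
P = 1.597 / 4.86×10⁻⁵ = 32860 N.

P ≈ 32.9 kN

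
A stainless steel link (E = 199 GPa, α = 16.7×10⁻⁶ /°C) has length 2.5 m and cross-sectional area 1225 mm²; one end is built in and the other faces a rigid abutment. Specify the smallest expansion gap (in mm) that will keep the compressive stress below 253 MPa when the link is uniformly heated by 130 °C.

Free expansion if unrestrained: δ_free = αΔT L = 16.7×10⁻⁶ × 130 × 2500 = 5.427 mm.
A stress of 253 MPa corresponds to the wall pushing the link back by σL/E = 253×2500/(199×10³) = 3.178 mm.
So the gap has to take up the difference, g_min = δ_free − σL/E = 5.427 − 3.178 = 2.249 mm.

g ≈ 2.25 mm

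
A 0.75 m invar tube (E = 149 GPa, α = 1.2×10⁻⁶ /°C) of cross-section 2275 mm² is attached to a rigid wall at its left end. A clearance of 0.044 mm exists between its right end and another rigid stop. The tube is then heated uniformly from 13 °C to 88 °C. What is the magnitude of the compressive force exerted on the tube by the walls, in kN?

P ≈ 10.6 kN

If the wall were absent the tube would grow by αΔT L = 1.2×10⁻⁶ × 75 × 750 = 0.0675 mm.
The gap closes (δ_free > 0.044 mm) and the wall then resists a further 0.0675 − 0.044 = 0.0235 mm of expansion.
That suppressed elongation corresponds to σ = E·Δ/L = 149×10³ × 0.0235/750 = 4.669 MPa.
Force on the wall = σA = 4.669 × 2275 mm² = 10.62 kN.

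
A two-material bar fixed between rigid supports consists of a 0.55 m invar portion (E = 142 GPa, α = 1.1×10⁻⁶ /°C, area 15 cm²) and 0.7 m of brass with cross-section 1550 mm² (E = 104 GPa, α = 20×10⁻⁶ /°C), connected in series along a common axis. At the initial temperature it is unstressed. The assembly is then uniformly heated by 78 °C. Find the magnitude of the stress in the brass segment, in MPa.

If the supports were absent, the total length change would be Σ αᵢΔT Lᵢ = 1.1×10⁻⁶×78×550 + 20×10⁻⁶×78×700 = 1.139 mm.
Since the ends are fixed, an axial force P builds up, equal in every segment, with P · Σ Lᵢ/(AᵢEᵢ) = δ_free.
Σ Lᵢ/(AᵢEᵢ) = 550/(1500×142×10³) + 700/(1550×104×10³) = 6.925×10⁻⁶ mm/N.
Hence P = δ_free / Σ(L/AE) = 1.139/6.925×10⁻⁶ = 164.5 kN (compressive).
σ_{brass} = P / A = 164500 / 1550 = 106.1 MPa.

σ ≈ 106 MPa (compressive)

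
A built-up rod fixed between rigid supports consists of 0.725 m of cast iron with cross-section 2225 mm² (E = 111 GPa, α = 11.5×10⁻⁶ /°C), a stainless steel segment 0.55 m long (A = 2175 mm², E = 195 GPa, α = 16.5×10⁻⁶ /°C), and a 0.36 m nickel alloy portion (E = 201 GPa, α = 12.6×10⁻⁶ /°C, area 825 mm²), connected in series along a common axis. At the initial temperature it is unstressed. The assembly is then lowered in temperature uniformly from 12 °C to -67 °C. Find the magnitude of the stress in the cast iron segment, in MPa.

Free thermal contraction of the whole bar: Σ αᵢΔT Lᵢ = 11.5×10⁻⁶×79×725 + 16.5×10⁻⁶×79×550 + 12.6×10⁻⁶×79×360 = 1.734 mm.
The rigid supports impose zero overall length change; the single axial force P common to all segments must satisfy P Σ Lᵢ/(AᵢEᵢ) = δ_free.
The series flexibility is Σ Lᵢ/(AᵢEᵢ) = 725/(2225×111×10³) + 550/(2175×195×10³) + 360/(825×201×10³) = 6.403×10⁻⁶ mm/N.
So P = 1.734 / 6.403×10⁻⁶ = 270.8 kN, tensile.
σ_{cast iron} = P / A = 270800 / 2225 = 121.7 MPa.

σ ≈ 122 MPa (tensile)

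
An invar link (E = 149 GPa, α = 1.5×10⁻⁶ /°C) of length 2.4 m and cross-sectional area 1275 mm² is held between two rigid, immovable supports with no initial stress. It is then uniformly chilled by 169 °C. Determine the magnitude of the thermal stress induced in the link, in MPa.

The supports are rigid, so the total axial strain is zero. The restrained thermal strain is ε = αΔT = 1.5×10⁻⁶ × 169 = 253.5×10⁻⁶.
The stress required to suppress this strain is σ = Eε = 149×10³ × 253.5×10⁻⁶ = 37.77 MPa, tensile since the link is trying to contract.

σ ≈ 37.8 MPa (tensile)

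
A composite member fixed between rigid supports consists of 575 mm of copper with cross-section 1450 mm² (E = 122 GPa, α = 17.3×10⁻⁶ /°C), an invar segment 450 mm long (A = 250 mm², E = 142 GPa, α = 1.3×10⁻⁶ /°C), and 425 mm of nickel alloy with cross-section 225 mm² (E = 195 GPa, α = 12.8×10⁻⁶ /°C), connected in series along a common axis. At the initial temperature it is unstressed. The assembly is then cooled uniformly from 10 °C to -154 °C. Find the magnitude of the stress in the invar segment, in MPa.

With the walls removed the bar would change length by δ_free = Σ αᵢΔT Lᵢ = 17.3×10⁻⁶×164×575 + 1.3×10⁻⁶×164×450 + 12.8×10⁻⁶×164×425 = 2.619 mm.
The rigid supports impose zero overall length change; the single axial force P common to all segments must satisfy P Σ Lᵢ/(AᵢEᵢ) = δ_free.
Σ Lᵢ/(AᵢEᵢ) = 575/(1450×122×10³) + 450/(250×142×10³) + 425/(225×195×10³) = 2.561×10⁻⁵ mm/N.
Hence P = δ_free / Σ(L/AE) = 2.619/2.561×10⁻⁵ = 102.3 kN (tensile).
σ_{invar} = P / A = 102300 / 250 = 409.1 MPa.

σ ≈ 409 MPa (tensile)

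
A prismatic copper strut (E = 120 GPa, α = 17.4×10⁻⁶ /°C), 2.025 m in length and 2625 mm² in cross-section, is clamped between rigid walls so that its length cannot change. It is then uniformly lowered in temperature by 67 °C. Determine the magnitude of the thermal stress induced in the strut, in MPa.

σ ≈ 140 MPa (tensile)

The supports are rigid, so the total axial strain is zero. The restrained thermal strain is ε = αΔT = 17.4×10⁻⁶ × 67 = 1165.8×10⁻⁶.
Hence σ = E·αΔT = 120×10³ × 1165.8×10⁻⁶ = 139.9 MPa, tensile.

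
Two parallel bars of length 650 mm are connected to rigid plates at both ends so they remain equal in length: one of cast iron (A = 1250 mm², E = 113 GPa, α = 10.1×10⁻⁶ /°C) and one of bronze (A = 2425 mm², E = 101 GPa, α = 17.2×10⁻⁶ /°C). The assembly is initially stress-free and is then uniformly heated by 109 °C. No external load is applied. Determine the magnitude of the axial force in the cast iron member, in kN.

Both members must finish at the same length. With the larger α, the bronze tends to over-expand; the plates restrain it, putting the bronze in compression and the cast iron in tension. With no external load the two internal forces are equal and opposite, magnitude P.
Equating the net (thermal + elastic) strains gives |α₁ − α₂|·ΔT = P·[1/(A₁E₁) + 1/(A₂E₂)].
|α₁ − α₂|·ΔT = 7.1×10⁻⁶ × 109 = 0.0007739.
1/(A₁E₁) + 1/(A₂E₂) = 1/(1250×113×10³) + 1/(2425×101×10³) = 1.116×10⁻⁸ N⁻¹.
So P = 0.0007739 / 1.116×10⁻⁸ = 69.33 kN.

P ≈ 69.3 kN (tensile in the cast iron)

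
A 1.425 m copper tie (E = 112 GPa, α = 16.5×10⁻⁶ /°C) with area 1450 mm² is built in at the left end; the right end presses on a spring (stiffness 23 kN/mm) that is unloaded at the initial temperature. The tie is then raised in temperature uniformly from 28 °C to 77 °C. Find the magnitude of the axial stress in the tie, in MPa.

σ ≈ 15.2 MPa (compressive)

If the spring were absent the tie would lengthen by αΔT L = 16.5×10⁻⁶ × 49 × 1425 = 1.152 mm.
With a force P in the spring, the elastic change of the tie is PL/(AE) and that of the spring is P/k; compatibility requires their sum to equal δ_free.
P [ L/(AE) + 1/k ] = δ_free → P [ 1425/(1450×112×10³) + 1/(23×10³) ] = 1.152.
P = 1.152 / 5.225×10⁻⁵ = 22050 N.
σ = P/A = 22050/1450 = 15.21 MPa.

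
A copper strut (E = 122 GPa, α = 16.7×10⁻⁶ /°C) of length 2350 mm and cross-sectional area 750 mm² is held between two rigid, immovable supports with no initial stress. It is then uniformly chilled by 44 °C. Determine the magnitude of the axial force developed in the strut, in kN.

P ≈ 67.2 kN (tensile)

Full restraint means ε = 0, so the stress is σ = EαΔT = 122×10³ × 16.7×10⁻⁶ × 44 = 89.65 MPa.
P = AEαΔT = 750 × 122×10³ × 16.7×10⁻⁶ × 44 = 67.23 kN (tensile).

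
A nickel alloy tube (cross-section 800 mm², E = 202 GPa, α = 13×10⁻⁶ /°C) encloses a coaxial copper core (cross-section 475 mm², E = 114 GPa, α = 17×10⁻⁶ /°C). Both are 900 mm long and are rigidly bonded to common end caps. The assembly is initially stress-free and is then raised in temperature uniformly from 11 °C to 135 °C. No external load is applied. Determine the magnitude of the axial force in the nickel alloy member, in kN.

The copper has the larger α, so on heating it would change length more than the nickel alloy if both were free. The rigid plates force a common final length, so the copper is put into compression and the nickel alloy into tension, with equal and opposite forces P (no external load).
Setting the final lengths equal and cancelling L: (α₁ − α₂)ΔT = P/(A₁E₁) + P/(A₂E₂).
|α₁ − α₂|·ΔT = 4×10⁻⁶ × 124 = 0.000496.
1/(A₁E₁) + 1/(A₂E₂) = 1/(800×202×10³) + 1/(475×114×10³) = 2.466×10⁻⁸ N⁻¹.
P = 0.000496 / 2.466×10⁻⁸ = 20120 N = 20.12 kN.

P ≈ 20.1 kN (tensile in the nickel alloy)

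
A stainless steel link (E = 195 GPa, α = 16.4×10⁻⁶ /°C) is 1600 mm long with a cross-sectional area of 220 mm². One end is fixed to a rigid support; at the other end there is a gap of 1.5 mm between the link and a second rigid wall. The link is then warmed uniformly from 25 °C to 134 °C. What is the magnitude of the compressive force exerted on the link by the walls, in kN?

Free thermal elongation = αΔT L = 16.4×10⁻⁶ × 109 × 1600 = 2.86 mm.
The gap closes (δ_free > 1.5 mm) and the wall then resists a further 2.86 − 1.5 = 1.36 mm of expansion.
Compatibility: PL/(AE) = 1.36 mm, so σ = P/A = E × (1.36/1600) = 165.8 MPa.
Force on the wall = σA = 165.8 × 220 mm² = 36.47 kN.

P ≈ 36.5 kN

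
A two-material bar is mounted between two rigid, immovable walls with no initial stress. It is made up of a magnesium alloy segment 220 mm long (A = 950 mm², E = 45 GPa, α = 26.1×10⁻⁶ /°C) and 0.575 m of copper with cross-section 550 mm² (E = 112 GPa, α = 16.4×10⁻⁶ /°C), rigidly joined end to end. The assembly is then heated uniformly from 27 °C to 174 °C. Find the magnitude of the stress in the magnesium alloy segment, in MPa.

σ ≈ 162 MPa (compressive)

With the walls removed the bar would change length by δ_free = Σ αᵢΔT Lᵢ = 26.1×10⁻⁶×147×220 + 16.4×10⁻⁶×147×575 = 2.23 mm.
The rigid supports impose zero overall length change; the single axial force P common to all segments must satisfy P Σ Lᵢ/(AᵢEᵢ) = δ_free.
Σ Lᵢ/(AᵢEᵢ) = 220/(950×45×10³) + 575/(550×112×10³) = 1.448×10⁻⁵ mm/N.
Hence P = δ_free / Σ(L/AE) = 2.23/1.448×10⁻⁵ = 154 kN (compressive).
σ_{magnesium alloy} = P / A = 154000 / 950 = 162.1 MPa.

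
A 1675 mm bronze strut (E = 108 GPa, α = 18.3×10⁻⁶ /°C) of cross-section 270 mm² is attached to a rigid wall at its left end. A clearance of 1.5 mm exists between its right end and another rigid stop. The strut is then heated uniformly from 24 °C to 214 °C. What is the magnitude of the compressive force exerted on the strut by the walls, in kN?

P ≈ 75.3 kN

If the wall were absent the strut would grow by αΔT L = 18.3×10⁻⁶ × 190 × 1675 = 5.824 mm.
After closing the 1.5 mm clearance, 5.824 − 1.5 = 4.324 mm of expansion remains to be suppressed by the wall.
That suppressed elongation corresponds to σ = E·Δ/L = 108×10³ × 4.324/1675 = 278.8 MPa.
Force on the wall = σA = 278.8 × 270 mm² = 75.28 kN.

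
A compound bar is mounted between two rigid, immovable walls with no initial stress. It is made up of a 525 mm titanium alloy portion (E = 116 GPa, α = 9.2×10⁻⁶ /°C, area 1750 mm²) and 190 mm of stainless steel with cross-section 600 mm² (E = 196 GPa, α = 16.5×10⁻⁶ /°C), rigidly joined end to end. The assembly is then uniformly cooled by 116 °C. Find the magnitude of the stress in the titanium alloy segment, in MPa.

If the supports were absent, the total length change would be Σ αᵢΔT Lᵢ = 9.2×10⁻⁶×116×525 + 16.5×10⁻⁶×116×190 = 0.9239 mm.
The walls prevent any net length change, so an axial force P (same in every segment) develops. Compatibility: P · Σ Lᵢ/(AᵢEᵢ) = δ_free.
The series flexibility is Σ Lᵢ/(AᵢEᵢ) = 525/(1750×116×10³) + 190/(600×196×10³) = 4.202×10⁻⁶ mm/N.
P = 0.9239 / 4.202×10⁻⁶ = 219900 N = 219.9 kN, tensile.
σ_{titanium alloy} = P / A = 219900 / 1750 = 125.7 MPa.

σ ≈ 126 MPa (tensile)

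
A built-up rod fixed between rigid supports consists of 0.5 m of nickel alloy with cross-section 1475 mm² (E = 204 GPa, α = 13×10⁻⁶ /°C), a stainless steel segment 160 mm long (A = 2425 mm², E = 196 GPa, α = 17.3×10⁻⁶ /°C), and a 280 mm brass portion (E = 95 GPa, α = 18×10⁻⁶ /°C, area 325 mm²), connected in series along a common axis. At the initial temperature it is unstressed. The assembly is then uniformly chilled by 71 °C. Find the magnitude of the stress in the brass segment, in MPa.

With the walls removed the bar would change length by δ_free = Σ αᵢΔT Lᵢ = 13×10⁻⁶×71×500 + 17.3×10⁻⁶×71×160 + 18×10⁻⁶×71×280 = 1.016 mm.
The walls prevent any net length change, so an axial force P (same in every segment) develops. Compatibility: P · Σ Lᵢ/(AᵢEᵢ) = δ_free.
Σ Lᵢ/(AᵢEᵢ) = 500/(1475×204×10³) + 160/(2425×196×10³) + 280/(325×95×10³) = 1.107×10⁻⁵ mm/N.
So P = 1.016 / 1.107×10⁻⁵ = 91.79 kN, tensile.
σ_{brass} = P / A = 91790 / 325 = 282.4 MPa.

σ ≈ 282 MPa (tensile)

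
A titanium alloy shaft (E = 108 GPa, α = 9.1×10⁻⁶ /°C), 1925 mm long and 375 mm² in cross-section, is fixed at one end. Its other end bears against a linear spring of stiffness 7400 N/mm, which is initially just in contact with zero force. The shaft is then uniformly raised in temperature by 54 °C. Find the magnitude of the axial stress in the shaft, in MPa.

σ ≈ 13.8 MPa (compressive)

If the spring were absent the shaft would lengthen by αΔT L = 9.1×10⁻⁶ × 54 × 1925 = 0.9459 mm.
With a force P in the spring, the elastic change of the shaft is PL/(AE) and that of the spring is P/k; compatibility requires their sum to equal δ_free.
P [ L/(AE) + 1/k ] = δ_free → P [ 1925/(375×108×10³) + 1/(7400) ] = 0.9459.
P = 0.9459 / 0.0001827 = 5179 N.
σ = P/A = 5179/375 = 13.81 MPa.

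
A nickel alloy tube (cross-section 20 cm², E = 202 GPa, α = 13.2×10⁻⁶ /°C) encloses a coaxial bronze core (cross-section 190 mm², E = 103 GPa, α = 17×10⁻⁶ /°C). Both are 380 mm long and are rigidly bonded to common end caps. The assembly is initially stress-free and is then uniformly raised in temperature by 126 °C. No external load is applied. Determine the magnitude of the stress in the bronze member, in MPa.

σ ≈ 47 MPa (compressive)

Equilibrium of a rigid end plate with no external load gives equal and opposite internal forces ±P in the two members. Since α_{bronze} > α_{nickel alloy}, heating drives the bronze into compression and the nickel alloy into tension.
Compatibility of the two members (thermal + elastic change equal): (α₁ − α₂)ΔT = P·[1/(A₁E₁) + 1/(A₂E₂)].
|α₁ − α₂|·ΔT = 3.8×10⁻⁶ × 126 = 0.0004788.
1/(A₁E₁) + 1/(A₂E₂) = 1/(2000×202×10³) + 1/(190×103×10³) = 5.357×10⁻⁸ N⁻¹.
So P = 0.0004788 / 5.357×10⁻⁸ = 8.937 kN.
σ_{bronze} = P/A₂ = 8937/190 = 47.04 MPa, compressive.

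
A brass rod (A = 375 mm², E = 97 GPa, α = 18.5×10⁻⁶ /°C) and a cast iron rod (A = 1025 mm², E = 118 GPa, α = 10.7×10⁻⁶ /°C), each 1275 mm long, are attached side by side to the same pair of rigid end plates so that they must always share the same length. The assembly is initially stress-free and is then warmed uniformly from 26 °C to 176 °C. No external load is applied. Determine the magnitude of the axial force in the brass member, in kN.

Both members must finish at the same length. With the larger α, the brass tends to over-expand; the plates restrain it, putting the brass in compression and the cast iron in tension. With no external load the two internal forces are equal and opposite, magnitude P.
Compatibility of the two members (thermal + elastic change equal): (α₁ − α₂)ΔT = P·[1/(A₁E₁) + 1/(A₂E₂)].
|α₁ − α₂|·ΔT = 7.8×10⁻⁶ × 150 = 0.00117.
1/(A₁E₁) + 1/(A₂E₂) = 1/(375×97×10³) + 1/(1025×118×10³) = 3.576×10⁻⁸ N⁻¹.
So P = 0.00117 / 3.576×10⁻⁸ = 32.72 kN.

P ≈ 32.7 kN (compressive in the brass)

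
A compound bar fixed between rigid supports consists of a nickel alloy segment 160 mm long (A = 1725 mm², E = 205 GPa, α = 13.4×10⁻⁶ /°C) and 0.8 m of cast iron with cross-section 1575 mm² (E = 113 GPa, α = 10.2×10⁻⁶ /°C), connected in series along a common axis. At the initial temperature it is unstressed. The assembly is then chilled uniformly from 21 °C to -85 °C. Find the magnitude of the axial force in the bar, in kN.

P ≈ 221 kN (tensile)

With the walls removed the bar would change length by δ_free = Σ αᵢΔT Lᵢ = 13.4×10⁻⁶×106×160 + 10.2×10⁻⁶×106×800 = 1.092 mm.
The rigid supports impose zero overall length change; the single axial force P common to all segments must satisfy P Σ Lᵢ/(AᵢEᵢ) = δ_free.
The series flexibility is Σ Lᵢ/(AᵢEᵢ) = 160/(1725×205×10³) + 800/(1575×113×10³) = 4.947×10⁻⁶ mm/N.
So P = 1.092 / 4.947×10⁻⁶ = 220.8 kN, tensile.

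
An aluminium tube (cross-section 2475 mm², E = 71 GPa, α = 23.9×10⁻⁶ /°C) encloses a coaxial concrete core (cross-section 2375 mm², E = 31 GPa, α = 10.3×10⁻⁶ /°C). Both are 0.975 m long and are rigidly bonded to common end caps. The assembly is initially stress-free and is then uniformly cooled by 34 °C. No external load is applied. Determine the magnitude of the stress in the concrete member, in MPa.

The aluminium has the larger α, so on cooling it would change length more than the concrete if both were free. The rigid plates force a common final length, so the aluminium is put into tension and the concrete into compression, with equal and opposite forces P (no external load).
Setting the final lengths equal and cancelling L: (α₁ − α₂)ΔT = P/(A₁E₁) + P/(A₂E₂).
|α₁ − α₂|·ΔT = 13.6×10⁻⁶ × 34 = 0.0004624.
1/(A₁E₁) + 1/(A₂E₂) = 1/(2475×71×10³) + 1/(2375×31×10³) = 1.927×10⁻⁸ N⁻¹.
So P = 0.0004624 / 1.927×10⁻⁸ = 23.99 kN.
σ_{concrete} = P/A₂ = 23990/2375 = 10.1 MPa, compressive.

σ ≈ 10.1 MPa (compressive)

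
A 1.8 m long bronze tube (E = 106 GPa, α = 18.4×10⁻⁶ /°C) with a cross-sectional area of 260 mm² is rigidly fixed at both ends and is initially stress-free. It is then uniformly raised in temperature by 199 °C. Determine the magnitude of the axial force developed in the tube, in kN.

P ≈ 101 kN (compressive)

Full restraint means ε = 0, so the stress is σ = EαΔT = 106×10³ × 18.4×10⁻⁶ × 199 = 388.1 MPa.
Then P = σA = 388.1 × 260 mm² = 100.9 kN, compressive.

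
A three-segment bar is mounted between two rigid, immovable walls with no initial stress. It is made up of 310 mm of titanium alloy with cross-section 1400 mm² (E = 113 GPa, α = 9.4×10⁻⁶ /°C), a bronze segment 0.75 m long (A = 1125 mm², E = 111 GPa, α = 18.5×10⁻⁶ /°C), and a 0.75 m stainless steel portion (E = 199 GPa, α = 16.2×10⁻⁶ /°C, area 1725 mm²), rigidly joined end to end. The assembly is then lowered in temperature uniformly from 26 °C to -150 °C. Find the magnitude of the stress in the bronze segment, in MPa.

With the walls removed the bar would change length by δ_free = Σ αᵢΔT Lᵢ = 9.4×10⁻⁶×176×310 + 18.5×10⁻⁶×176×750 + 16.2×10⁻⁶×176×750 = 5.093 mm.
The walls prevent any net length change, so an axial force P (same in every segment) develops. Compatibility: P · Σ Lᵢ/(AᵢEᵢ) = δ_free.
The series flexibility is Σ Lᵢ/(AᵢEᵢ) = 310/(1400×113×10³) + 750/(1125×111×10³) + 750/(1725×199×10³) = 1.015×10⁻⁵ mm/N.
Hence P = δ_free / Σ(L/AE) = 5.093/1.015×10⁻⁵ = 501.8 kN (tensile).
σ_{bronze} = P / A = 501800 / 1125 = 446 MPa.

σ ≈ 446 MPa (tensile)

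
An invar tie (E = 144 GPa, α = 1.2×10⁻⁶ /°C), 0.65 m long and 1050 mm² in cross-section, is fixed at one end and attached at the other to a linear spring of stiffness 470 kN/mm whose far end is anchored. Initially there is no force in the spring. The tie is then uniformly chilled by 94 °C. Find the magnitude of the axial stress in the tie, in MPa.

The unrestrained thermal change is αΔT L = 1.2×10⁻⁶ × 94 × 650 = 0.07332 mm.
With a force P in the spring, the elastic change of the tie is PL/(AE) and that of the spring is P/k; compatibility requires their sum to equal δ_free.
So P = δ_free / [L/(AE) + 1/k] = 0.07332 / [ 650/(1050×144×10³) + 1/(470×10³) ].
P = 0.07332 / 6.427×10⁻⁶ = 11410 N.
σ = P/A = 11410/1050 = 10.87 MPa.

σ ≈ 10.9 MPa (tensile)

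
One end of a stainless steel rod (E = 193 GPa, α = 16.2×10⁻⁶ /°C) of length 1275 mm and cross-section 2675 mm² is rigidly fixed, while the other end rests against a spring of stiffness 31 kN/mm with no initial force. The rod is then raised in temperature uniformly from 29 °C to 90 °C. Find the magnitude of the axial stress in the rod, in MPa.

σ ≈ 13.6 MPa (compressive)

The unrestrained thermal change is αΔT L = 16.2×10⁻⁶ × 61 × 1275 = 1.26 mm.
Let P be the compressive force at the spring. The rod shortens elastically by PL/(AE) and the spring compresses by P/k; together these equal δ_free.
P [ L/(AE) + 1/k ] = δ_free → P [ 1275/(2675×193×10³) + 1/(31×10³) ] = 1.26.
P = 1.26 / 3.473×10⁻⁵ = 36280 N.
σ = P/A = 36280/2675 = 13.56 MPa.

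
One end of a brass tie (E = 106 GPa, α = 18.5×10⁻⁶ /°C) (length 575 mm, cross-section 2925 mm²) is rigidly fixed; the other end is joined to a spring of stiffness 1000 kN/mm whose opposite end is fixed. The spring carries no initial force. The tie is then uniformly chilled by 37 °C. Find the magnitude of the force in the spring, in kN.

P ≈ 138 kN

The unrestrained thermal change is αΔT L = 18.5×10⁻⁶ × 37 × 575 = 0.3936 mm.
With a force P in the spring, the elastic change of the tie is PL/(AE) and that of the spring is P/k; compatibility requires their sum to equal δ_free.
So P = δ_free / [L/(AE) + 1/k] = 0.3936 / [ 575/(2925×106×10³) + 1/(1000×10³) ].
P = 0.3936 / 2.855×10⁻⁶ = 137900 N.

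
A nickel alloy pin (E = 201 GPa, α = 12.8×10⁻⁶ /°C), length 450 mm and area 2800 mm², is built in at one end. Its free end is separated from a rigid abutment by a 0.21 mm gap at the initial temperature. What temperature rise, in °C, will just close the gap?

Contact occurs when the free expansion equals the gap: αΔT L = 0.21 mm.
So ΔT = g/(αL) = 0.21/(12.8×10⁻⁶ × 450) = 36.46 °C.

ΔT ≈ 36.5 °C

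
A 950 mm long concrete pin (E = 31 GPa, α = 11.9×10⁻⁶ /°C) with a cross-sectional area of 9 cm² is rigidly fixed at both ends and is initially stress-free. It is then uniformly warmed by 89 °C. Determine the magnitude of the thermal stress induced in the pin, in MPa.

σ ≈ 32.8 MPa (compressive)

The supports are rigid, so the total axial strain is zero. The restrained thermal strain is ε = αΔT = 11.9×10⁻⁶ × 89 = 1059.1×10⁻⁶.
Hence σ = E·αΔT = 31×10³ × 1059.1×10⁻⁶ = 32.83 MPa, compressive.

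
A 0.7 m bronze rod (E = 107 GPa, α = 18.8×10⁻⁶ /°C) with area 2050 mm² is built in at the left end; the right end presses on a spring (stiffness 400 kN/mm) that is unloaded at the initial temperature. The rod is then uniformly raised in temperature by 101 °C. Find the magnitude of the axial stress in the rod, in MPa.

If the spring were absent the rod would lengthen by αΔT L = 18.8×10⁻⁶ × 101 × 700 = 1.329 mm.
With a force P in the spring, the elastic change of the rod is PL/(AE) and that of the spring is P/k; compatibility requires their sum to equal δ_free.
So P = δ_free / [L/(AE) + 1/k] = 1.329 / [ 700/(2050×107×10³) + 1/(400×10³) ].
P = 1.329 / 5.691×10⁻⁶ = 233500 N.
σ = P/A = 233500/2050 = 113.9 MPa.

σ ≈ 114 MPa (compressive)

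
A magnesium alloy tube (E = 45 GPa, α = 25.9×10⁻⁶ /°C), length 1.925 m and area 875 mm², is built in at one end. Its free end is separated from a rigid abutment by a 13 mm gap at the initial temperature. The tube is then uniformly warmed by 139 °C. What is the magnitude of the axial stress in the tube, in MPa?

σ ≈ 0 MPa

Unrestrained expansion: δ_free = αΔT L = 25.9×10⁻⁶ × 139 × 1925 = 6.93 mm.
This is smaller than the 13 mm clearance, so the tube expands freely without reaching the stop — the stress is zero.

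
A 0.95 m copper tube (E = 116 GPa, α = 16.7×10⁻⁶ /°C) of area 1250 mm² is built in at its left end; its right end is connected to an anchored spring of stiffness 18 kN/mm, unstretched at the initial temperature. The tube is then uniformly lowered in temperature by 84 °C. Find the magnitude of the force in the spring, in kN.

If the spring were absent the tube would shorten by αΔT L = 16.7×10⁻⁶ × 84 × 950 = 1.333 mm.
Let P be the tensile force in the spring. The tube extends elastically by PL/(AE) and the spring stretches by P/k; together these equal δ_free.
So P = δ_free / [L/(AE) + 1/k] = 1.333 / [ 950/(1250×116×10³) + 1/(18×10³) ].
P = 1.333 / 6.211×10⁻⁵ = 21460 N.

P ≈ 21.5 kN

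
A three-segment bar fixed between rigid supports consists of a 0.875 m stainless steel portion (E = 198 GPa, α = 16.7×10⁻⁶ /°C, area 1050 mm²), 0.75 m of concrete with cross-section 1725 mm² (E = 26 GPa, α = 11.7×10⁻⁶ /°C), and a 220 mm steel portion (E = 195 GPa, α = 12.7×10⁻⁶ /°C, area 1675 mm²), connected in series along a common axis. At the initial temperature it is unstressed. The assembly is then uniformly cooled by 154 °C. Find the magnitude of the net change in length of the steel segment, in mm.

|ΔL| ≈ 0.305 mm

If the supports were absent, the total length change would be Σ αᵢΔT Lᵢ = 16.7×10⁻⁶×154×875 + 11.7×10⁻⁶×154×750 + 12.7×10⁻⁶×154×220 = 4.032 mm.
The walls prevent any net length change, so an axial force P (same in every segment) develops. Compatibility: P · Σ Lᵢ/(AᵢEᵢ) = δ_free.
The series flexibility is Σ Lᵢ/(AᵢEᵢ) = 875/(1050×198×10³) + 750/(1725×26×10³) + 220/(1675×195×10³) = 2.16×10⁻⁵ mm/N.
Hence P = δ_free / Σ(L/AE) = 4.032/2.16×10⁻⁵ = 186.6 kN (tensile).
For the steel segment, free thermal change = 12.7×10⁻⁶×154×220 = 0.4303 mm and elastic change from P = 186600×220/(1675×195×10³) = 0.1257 mm; these oppose, so the net change is 0.305 mm (segment shortens).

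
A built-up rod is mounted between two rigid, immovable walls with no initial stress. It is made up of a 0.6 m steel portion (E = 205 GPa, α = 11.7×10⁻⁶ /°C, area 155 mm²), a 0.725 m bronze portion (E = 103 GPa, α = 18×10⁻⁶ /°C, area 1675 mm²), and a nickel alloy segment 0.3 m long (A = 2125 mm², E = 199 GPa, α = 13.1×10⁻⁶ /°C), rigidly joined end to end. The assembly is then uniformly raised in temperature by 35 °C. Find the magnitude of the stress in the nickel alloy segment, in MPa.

σ ≈ 16.6 MPa (compressive)

If the supports were absent, the total length change would be Σ αᵢΔT Lᵢ = 11.7×10⁻⁶×35×600 + 18×10⁻⁶×35×725 + 13.1×10⁻⁶×35×300 = 0.84 mm.
Since the ends are fixed, an axial force P builds up, equal in every segment, with P · Σ Lᵢ/(AᵢEᵢ) = δ_free.
The series flexibility is Σ Lᵢ/(AᵢEᵢ) = 600/(155×205×10³) + 725/(1675×103×10³) + 300/(2125×199×10³) = 2.379×10⁻⁵ mm/N.
So P = 0.84 / 2.379×10⁻⁵ = 35.3 kN, compressive.
σ_{nickel alloy} = P / A = 35300 / 2125 = 16.61 MPa.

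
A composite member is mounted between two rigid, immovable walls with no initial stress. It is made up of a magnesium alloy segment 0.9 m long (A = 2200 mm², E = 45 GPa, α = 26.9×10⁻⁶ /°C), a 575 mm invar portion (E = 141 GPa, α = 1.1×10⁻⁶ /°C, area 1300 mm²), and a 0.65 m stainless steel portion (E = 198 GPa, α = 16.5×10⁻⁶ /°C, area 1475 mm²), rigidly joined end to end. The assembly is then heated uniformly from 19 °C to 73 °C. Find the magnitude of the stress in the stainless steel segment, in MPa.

σ ≈ 90.1 MPa (compressive)

Free thermal expansion of the whole bar: Σ αᵢΔT Lᵢ = 26.9×10⁻⁶×54×900 + 1.1×10⁻⁶×54×575 + 16.5×10⁻⁶×54×650 = 1.921 mm.
Since the ends are fixed, an axial force P builds up, equal in every segment, with P · Σ Lᵢ/(AᵢEᵢ) = δ_free.
The series flexibility is Σ Lᵢ/(AᵢEᵢ) = 900/(2200×45×10³) + 575/(1300×141×10³) + 650/(1475×198×10³) = 1.445×10⁻⁵ mm/N.
Hence P = δ_free / Σ(L/AE) = 1.921/1.445×10⁻⁵ = 132.9 kN (compressive).
σ_{stainless steel} = P / A = 132900 / 1475 = 90.09 MPa.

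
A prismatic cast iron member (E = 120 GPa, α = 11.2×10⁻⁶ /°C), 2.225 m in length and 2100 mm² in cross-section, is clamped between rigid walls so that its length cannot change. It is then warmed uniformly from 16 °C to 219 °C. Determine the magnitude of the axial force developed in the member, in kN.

P ≈ 573 kN (compressive)

With zero net strain, σ = E·αΔT = 120 GPa × 11.2×10⁻⁶ × 203 = 272.8 MPa.
Then P = σA = 272.8 × 2100 mm² = 572.9 kN, compressive.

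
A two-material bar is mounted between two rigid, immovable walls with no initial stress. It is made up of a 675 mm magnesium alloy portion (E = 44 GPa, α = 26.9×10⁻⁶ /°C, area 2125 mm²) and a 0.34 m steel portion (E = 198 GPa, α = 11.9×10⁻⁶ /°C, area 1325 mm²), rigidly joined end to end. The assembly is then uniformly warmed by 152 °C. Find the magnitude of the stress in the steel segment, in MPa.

σ ≈ 299 MPa (compressive)

With the walls removed the bar would change length by δ_free = Σ αᵢΔT Lᵢ = 26.9×10⁻⁶×152×675 + 11.9×10⁻⁶×152×340 = 3.375 mm.
The walls prevent any net length change, so an axial force P (same in every segment) develops. Compatibility: P · Σ Lᵢ/(AᵢEᵢ) = δ_free.
The series flexibility is Σ Lᵢ/(AᵢEᵢ) = 675/(2125×44×10³) + 340/(1325×198×10³) = 8.515×10⁻⁶ mm/N.
Hence P = δ_free / Σ(L/AE) = 3.375/8.515×10⁻⁶ = 396.3 kN (compressive).
σ_{steel} = P / A = 396300 / 1325 = 299.1 MPa.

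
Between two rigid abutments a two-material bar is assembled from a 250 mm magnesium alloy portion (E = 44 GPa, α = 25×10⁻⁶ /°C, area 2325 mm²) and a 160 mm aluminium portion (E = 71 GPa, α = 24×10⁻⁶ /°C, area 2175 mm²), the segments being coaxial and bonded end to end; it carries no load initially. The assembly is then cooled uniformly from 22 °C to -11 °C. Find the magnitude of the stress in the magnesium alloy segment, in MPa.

σ ≈ 41.2 MPa (tensile)

Free thermal contraction of the whole bar: Σ αᵢΔT Lᵢ = 25×10⁻⁶×33×250 + 24×10⁻⁶×33×160 = 0.333 mm.
The walls prevent any net length change, so an axial force P (same in every segment) develops. Compatibility: P · Σ Lᵢ/(AᵢEᵢ) = δ_free.
The series flexibility is Σ Lᵢ/(AᵢEᵢ) = 250/(2325×44×10³) + 160/(2175×71×10³) = 3.48×10⁻⁶ mm/N.
Hence P = δ_free / Σ(L/AE) = 0.333/3.48×10⁻⁶ = 95.68 kN (tensile).
σ_{magnesium alloy} = P / A = 95680 / 2325 = 41.15 MPa.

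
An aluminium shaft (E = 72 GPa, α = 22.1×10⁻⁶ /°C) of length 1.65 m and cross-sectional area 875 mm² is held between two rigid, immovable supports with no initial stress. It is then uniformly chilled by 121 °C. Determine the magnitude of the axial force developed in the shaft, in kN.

Full restraint means ε = 0, so the stress is σ = EαΔT = 72×10³ × 22.1×10⁻⁶ × 121 = 192.5 MPa.
Then P = σA = 192.5 × 875 mm² = 168.5 kN, tensile.

P ≈ 168 kN (tensile)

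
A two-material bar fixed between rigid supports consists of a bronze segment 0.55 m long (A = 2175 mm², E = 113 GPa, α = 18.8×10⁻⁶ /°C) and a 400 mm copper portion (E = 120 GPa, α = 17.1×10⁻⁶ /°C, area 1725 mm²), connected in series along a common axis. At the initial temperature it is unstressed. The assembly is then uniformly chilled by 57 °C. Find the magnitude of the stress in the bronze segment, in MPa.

σ ≈ 108 MPa (tensile)

If the supports were absent, the total length change would be Σ αᵢΔT Lᵢ = 18.8×10⁻⁶×57×550 + 17.1×10⁻⁶×57×400 = 0.9793 mm.
The rigid supports impose zero overall length change; the single axial force P common to all segments must satisfy P Σ Lᵢ/(AᵢEᵢ) = δ_free.
Σ Lᵢ/(AᵢEᵢ) = 550/(2175×113×10³) + 400/(1725×120×10³) = 4.17×10⁻⁶ mm/N.
P = 0.9793 / 4.17×10⁻⁶ = 234800 N = 234.8 kN, tensile.
σ_{bronze} = P / A = 234800 / 2175 = 108 MPa.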